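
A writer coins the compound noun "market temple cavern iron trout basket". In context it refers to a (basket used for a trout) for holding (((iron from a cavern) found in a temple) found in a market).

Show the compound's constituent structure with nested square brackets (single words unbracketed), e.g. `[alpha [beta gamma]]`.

[[market [temple [cavern iron]]] [trout basket]]

Whole compound: head "basket" (specifically "trout basket"), modifier "market temple cavern iron".
Within "market temple cavern iron", the head is "iron" (specifically "temple cavern iron") and the modifier is "market".
Within "temple cavern iron", the head is "iron" (specifically "cavern iron") and the modifier is "temple".
Within "cavern iron", the head is "iron" and the modifier is "cavern".
Within "trout basket", the head is "basket" and the modifier is "trout".
So the structure is [[market [temple [cavern iron]]] [trout basket]].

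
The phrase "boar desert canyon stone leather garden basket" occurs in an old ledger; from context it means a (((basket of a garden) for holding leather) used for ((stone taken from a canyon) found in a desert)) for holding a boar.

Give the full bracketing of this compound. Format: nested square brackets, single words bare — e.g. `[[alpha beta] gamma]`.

Overall it is a kind of basket (specifically "desert canyon stone leather garden basket"); the modifier is "boar".
Inside "desert canyon stone leather garden basket": head "basket" (specifically "leather garden basket"), modifier "desert canyon stone".
Inside "desert canyon stone": head "stone" (specifically "canyon stone"), modifier "desert".
Inside "canyon stone": head "stone", modifier "canyon".
Inside "leather garden basket": head "basket" (specifically "garden basket"), modifier "leather".
Inside "garden basket": head "basket", modifier "garden".
So the structure is [boar [[desert [canyon stone]] [leather [garden basket]]]].

[boar [[desert [canyon stone]] [leather [garden basket]]]]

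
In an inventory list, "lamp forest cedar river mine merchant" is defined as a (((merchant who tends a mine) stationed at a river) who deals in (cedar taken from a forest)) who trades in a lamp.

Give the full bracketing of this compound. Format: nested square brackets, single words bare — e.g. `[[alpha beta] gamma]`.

The outermost head in the paraphrase is "merchant" (specifically "forest cedar river mine merchant"), modified by "lamp".
Inside "forest cedar river mine merchant": head "merchant" (specifically "river mine merchant"), modifier "forest cedar".
Inside "forest cedar": head "cedar", modifier "forest".
Inside "river mine merchant": head "merchant" (specifically "mine merchant"), modifier "river".
Inside "mine merchant": head "merchant", modifier "mine".
Putting it together: [lamp [[forest cedar] [river [mine merchant]]]].

[lamp [[forest cedar] [river [mine merchant]]]]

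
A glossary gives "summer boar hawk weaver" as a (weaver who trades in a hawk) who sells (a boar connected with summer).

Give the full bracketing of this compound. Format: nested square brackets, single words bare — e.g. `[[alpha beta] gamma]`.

[[summer boar] [hawk weaver]]

Whole compound: head "weaver" (specifically "hawk weaver"), modifier "summer boar".
Within "summer boar", the head is "boar" and the modifier is "summer".
Within "hawk weaver", the head is "weaver" and the modifier is "hawk".
Putting it together: [[summer boar] [hawk weaver]].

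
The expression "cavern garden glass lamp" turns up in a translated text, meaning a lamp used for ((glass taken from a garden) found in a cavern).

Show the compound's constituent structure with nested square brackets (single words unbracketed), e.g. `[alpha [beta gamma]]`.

[[cavern [garden glass]] lamp]

Overall it is a kind of lamp; the modifier is "cavern garden glass".
"cavern garden glass" → head "glass" (specifically "garden glass"), modifier "cavern".
"garden glass" → head "glass", modifier "garden".
Putting it together: [[cavern [garden glass]] lamp].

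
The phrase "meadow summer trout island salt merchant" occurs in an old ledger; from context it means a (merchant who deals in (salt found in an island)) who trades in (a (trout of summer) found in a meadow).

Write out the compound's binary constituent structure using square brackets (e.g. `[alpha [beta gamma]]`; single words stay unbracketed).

[[meadow [summer trout]] [[island salt] merchant]]

Whole compound: head "merchant" (specifically "island salt merchant"), modifier "meadow summer trout".
Within "meadow summer trout", the head is "trout" (specifically "summer trout") and the modifier is "meadow".
Within "summer trout", the head is "trout" and the modifier is "summer".
Within "island salt merchant", the head is "merchant" and the modifier is "island salt".
Within "island salt", the head is "salt" and the modifier is "island".
So the structure is [[meadow [summer trout]] [[island salt] merchant]].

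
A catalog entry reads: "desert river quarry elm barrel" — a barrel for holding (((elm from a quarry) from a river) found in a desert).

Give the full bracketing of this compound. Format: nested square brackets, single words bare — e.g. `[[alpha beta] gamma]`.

[[desert [river [quarry elm]]] barrel]

Overall it is a kind of barrel; the modifier is "desert river quarry elm".
Within "desert river quarry elm", the head is "elm" (specifically "river quarry elm") and the modifier is "desert".
Within "river quarry elm", the head is "elm" (specifically "quarry elm") and the modifier is "river".
Within "quarry elm", the head is "elm" and the modifier is "quarry".
So the structure is [[desert [river [quarry elm]]] barrel].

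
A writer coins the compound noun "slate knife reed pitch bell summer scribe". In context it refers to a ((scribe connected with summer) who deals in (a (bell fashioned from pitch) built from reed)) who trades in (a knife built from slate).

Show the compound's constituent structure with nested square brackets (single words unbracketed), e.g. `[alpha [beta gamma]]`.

[[slate knife] [[reed [pitch bell]] [summer scribe]]]

At the top level: head "scribe" (specifically "reed pitch bell summer scribe"); modifier "slate knife".
Within "slate knife", the head is "knife" and the modifier is "slate".
Within "reed pitch bell summer scribe", the head is "scribe" (specifically "summer scribe") and the modifier is "reed pitch bell".
Within "reed pitch bell", the head is "bell" (specifically "pitch bell") and the modifier is "reed".
Within "pitch bell", the head is "bell" and the modifier is "pitch".
Within "summer scribe", the head is "scribe" and the modifier is "summer".
So the structure is [[slate knife] [[reed [pitch bell]] [summer scribe]]].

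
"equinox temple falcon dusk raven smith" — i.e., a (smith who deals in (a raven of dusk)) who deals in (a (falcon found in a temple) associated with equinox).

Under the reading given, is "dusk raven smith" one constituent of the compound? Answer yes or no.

yes

The paraphrase groups the words so that "dusk raven smith" is one unit: it corresponds to a single parenthesized sub-phrase.
The full structure is [[equinox [temple falcon]] [[dusk raven] smith]], in which [dusk raven smith] is a constituent.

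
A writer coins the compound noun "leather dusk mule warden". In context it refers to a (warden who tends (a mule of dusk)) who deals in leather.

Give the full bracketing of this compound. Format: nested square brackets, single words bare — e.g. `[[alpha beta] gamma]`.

[leather [[dusk mule] warden]]

At the top level: head "warden" (specifically "dusk mule warden"); modifier "leather".
"dusk mule warden" → head "warden", modifier "dusk mule".
"dusk mule" → head "mule", modifier "dusk".
So the structure is [leather [[dusk mule] warden]].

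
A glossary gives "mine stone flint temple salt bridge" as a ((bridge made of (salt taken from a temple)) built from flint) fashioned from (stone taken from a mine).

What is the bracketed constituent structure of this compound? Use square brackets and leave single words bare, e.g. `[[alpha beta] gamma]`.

[[mine stone] [flint [[temple salt] bridge]]]

Whole compound: head "bridge" (specifically "flint temple salt bridge"), modifier "mine stone".
Inside "mine stone": head "stone", modifier "mine".
Inside "flint temple salt bridge": head "bridge" (specifically "temple salt bridge"), modifier "flint".
Inside "temple salt bridge": head "bridge", modifier "temple salt".
Inside "temple salt": head "salt", modifier "temple".
Putting it together: [[mine stone] [flint [[temple salt] bridge]]].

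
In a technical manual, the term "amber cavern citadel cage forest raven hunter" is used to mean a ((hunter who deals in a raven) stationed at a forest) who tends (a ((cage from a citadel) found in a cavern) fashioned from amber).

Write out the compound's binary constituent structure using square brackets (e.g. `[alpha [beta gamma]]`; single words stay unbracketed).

[[amber [cavern [citadel cage]]] [forest [raven hunter]]]

The outermost head in the paraphrase is "hunter" (specifically "forest raven hunter"), modified by "amber cavern citadel cage".
"amber cavern citadel cage" → head "cage" (specifically "cavern citadel cage"), modifier "amber".
"cavern citadel cage" → head "cage" (specifically "citadel cage"), modifier "cavern".
"citadel cage" → head "cage", modifier "citadel".
"forest raven hunter" → head "hunter" (specifically "raven hunter"), modifier "forest".
"raven hunter" → head "hunter", modifier "raven".
Assembled: [[amber [cavern [citadel cage]]] [forest [raven hunter]]].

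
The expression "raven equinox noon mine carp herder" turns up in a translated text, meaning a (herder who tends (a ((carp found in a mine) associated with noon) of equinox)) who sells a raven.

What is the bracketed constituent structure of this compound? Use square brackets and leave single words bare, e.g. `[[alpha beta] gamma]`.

Whole compound: head "herder" (specifically "equinox noon mine carp herder"), modifier "raven".
Inside "equinox noon mine carp herder": head "herder", modifier "equinox noon mine carp".
Inside "equinox noon mine carp": head "carp" (specifically "noon mine carp"), modifier "equinox".
Inside "noon mine carp": head "carp" (specifically "mine carp"), modifier "noon".
Inside "mine carp": head "carp", modifier "mine".
Assembled: [raven [[equinox [noon [mine carp]]] herder]].

[raven [[equinox [noon [mine carp]]] herder]]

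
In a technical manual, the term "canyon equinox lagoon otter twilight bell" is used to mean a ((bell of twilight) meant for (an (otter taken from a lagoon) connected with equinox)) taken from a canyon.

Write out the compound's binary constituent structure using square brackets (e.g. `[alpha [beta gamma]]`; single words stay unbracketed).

[canyon [[equinox [lagoon otter]] [twilight bell]]]

Overall it is a kind of bell (specifically "equinox lagoon otter twilight bell"); the modifier is "canyon".
Within "equinox lagoon otter twilight bell", the head is "bell" (specifically "twilight bell") and the modifier is "equinox lagoon otter".
Within "equinox lagoon otter", the head is "otter" (specifically "lagoon otter") and the modifier is "equinox".
Within "lagoon otter", the head is "otter" and the modifier is "lagoon".
Within "twilight bell", the head is "bell" and the modifier is "twilight".
Putting it together: [canyon [[equinox [lagoon otter]] [twilight bell]]].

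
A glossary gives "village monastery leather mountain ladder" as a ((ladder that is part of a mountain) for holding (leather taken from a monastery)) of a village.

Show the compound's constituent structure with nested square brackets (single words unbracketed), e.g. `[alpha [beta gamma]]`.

[village [[monastery leather] [mountain ladder]]]

At the top level: head "ladder" (specifically "monastery leather mountain ladder"); modifier "village".
"monastery leather mountain ladder" → head "ladder" (specifically "mountain ladder"), modifier "monastery leather".
"monastery leather" → head "leather", modifier "monastery".
"mountain ladder" → head "ladder", modifier "mountain".
So the structure is [village [[monastery leather] [mountain ladder]]].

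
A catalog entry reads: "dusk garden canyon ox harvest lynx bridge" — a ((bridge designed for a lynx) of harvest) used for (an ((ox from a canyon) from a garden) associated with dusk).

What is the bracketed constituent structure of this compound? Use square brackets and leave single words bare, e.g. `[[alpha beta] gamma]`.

The outermost head in the paraphrase is "bridge" (specifically "harvest lynx bridge"), modified by "dusk garden canyon ox".
"dusk garden canyon ox" → head "ox" (specifically "garden canyon ox"), modifier "dusk".
"garden canyon ox" → head "ox" (specifically "canyon ox"), modifier "garden".
"canyon ox" → head "ox", modifier "canyon".
"harvest lynx bridge" → head "bridge" (specifically "lynx bridge"), modifier "harvest".
"lynx bridge" → head "bridge", modifier "lynx".
Assembled: [[dusk [garden [canyon ox]]] [harvest [lynx bridge]]].

[[dusk [garden [canyon ox]]] [harvest [lynx bridge]]]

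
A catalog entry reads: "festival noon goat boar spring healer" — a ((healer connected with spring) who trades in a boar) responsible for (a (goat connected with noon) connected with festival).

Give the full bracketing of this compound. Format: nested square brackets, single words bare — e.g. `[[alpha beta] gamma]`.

Whole compound: head "healer" (specifically "boar spring healer"), modifier "festival noon goat".
"festival noon goat" → head "goat" (specifically "noon goat"), modifier "festival".
"noon goat" → head "goat", modifier "noon".
"boar spring healer" → head "healer" (specifically "spring healer"), modifier "boar".
"spring healer" → head "healer", modifier "spring".
So the structure is [[festival [noon goat]] [boar [spring healer]]].

[[festival [noon goat]] [boar [spring healer]]]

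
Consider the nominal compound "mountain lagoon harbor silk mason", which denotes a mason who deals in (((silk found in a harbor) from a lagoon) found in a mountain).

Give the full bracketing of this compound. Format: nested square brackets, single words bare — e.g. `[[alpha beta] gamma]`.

[[mountain [lagoon [harbor silk]]] mason]

Whole compound: head "mason", modifier "mountain lagoon harbor silk".
Within "mountain lagoon harbor silk", the head is "silk" (specifically "lagoon harbor silk") and the modifier is "mountain".
Within "lagoon harbor silk", the head is "silk" (specifically "harbor silk") and the modifier is "lagoon".
Within "harbor silk", the head is "silk" and the modifier is "harbor".
Putting it together: [[mountain [lagoon [harbor silk]]] mason].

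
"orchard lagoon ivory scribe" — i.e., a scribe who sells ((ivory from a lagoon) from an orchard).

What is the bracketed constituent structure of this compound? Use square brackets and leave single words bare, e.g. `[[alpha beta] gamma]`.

Whole compound: head "scribe", modifier "orchard lagoon ivory".
Within "orchard lagoon ivory", the head is "ivory" (specifically "lagoon ivory") and the modifier is "orchard".
Within "lagoon ivory", the head is "ivory" and the modifier is "lagoon".
So the structure is [[orchard [lagoon ivory]] scribe].

[[orchard [lagoon ivory]] scribe]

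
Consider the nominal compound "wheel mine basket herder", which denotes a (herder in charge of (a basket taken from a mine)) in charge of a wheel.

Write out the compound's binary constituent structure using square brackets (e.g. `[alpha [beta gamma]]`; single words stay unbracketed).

[wheel [[mine basket] herder]]

Whole compound: head "herder" (specifically "mine basket herder"), modifier "wheel".
Within "mine basket herder", the head is "herder" and the modifier is "mine basket".
Within "mine basket", the head is "basket" and the modifier is "mine".
Putting it together: [wheel [[mine basket] herder]].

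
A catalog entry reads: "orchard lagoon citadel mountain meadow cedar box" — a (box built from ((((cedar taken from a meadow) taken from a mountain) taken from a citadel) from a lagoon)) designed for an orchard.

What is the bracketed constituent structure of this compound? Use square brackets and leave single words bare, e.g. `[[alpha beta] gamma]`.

[orchard [[lagoon [citadel [mountain [meadow cedar]]]] box]]

Whole compound: head "box" (specifically "lagoon citadel mountain meadow cedar box"), modifier "orchard".
Within "lagoon citadel mountain meadow cedar box", the head is "box" and the modifier is "lagoon citadel mountain meadow cedar".
Within "lagoon citadel mountain meadow cedar", the head is "cedar" (specifically "citadel mountain meadow cedar") and the modifier is "lagoon".
Within "citadel mountain meadow cedar", the head is "cedar" (specifically "mountain meadow cedar") and the modifier is "citadel".
Within "mountain meadow cedar", the head is "cedar" (specifically "meadow cedar") and the modifier is "mountain".
Within "meadow cedar", the head is "cedar" and the modifier is "meadow".
So the structure is [orchard [[lagoon [citadel [mountain [meadow cedar]]]] box]].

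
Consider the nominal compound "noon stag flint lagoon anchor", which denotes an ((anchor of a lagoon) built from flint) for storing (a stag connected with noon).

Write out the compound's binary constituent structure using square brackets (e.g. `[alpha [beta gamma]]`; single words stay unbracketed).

[[noon stag] [flint [lagoon anchor]]]

The outermost head in the paraphrase is "anchor" (specifically "flint lagoon anchor"), modified by "noon stag".
"noon stag" → head "stag", modifier "noon".
"flint lagoon anchor" → head "anchor" (specifically "lagoon anchor"), modifier "flint".
"lagoon anchor" → head "anchor", modifier "lagoon".
So the structure is [[noon stag] [flint [lagoon anchor]]].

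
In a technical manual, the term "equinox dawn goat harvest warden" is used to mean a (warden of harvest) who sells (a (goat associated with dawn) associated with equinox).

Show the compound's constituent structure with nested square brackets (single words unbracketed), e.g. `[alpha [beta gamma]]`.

Overall it is a kind of warden (specifically "harvest warden"); the modifier is "equinox dawn goat".
Inside "equinox dawn goat": head "goat" (specifically "dawn goat"), modifier "equinox".
Inside "dawn goat": head "goat", modifier "dawn".
Inside "harvest warden": head "warden", modifier "harvest".
Putting it together: [[equinox [dawn goat]] [harvest warden]].

[[equinox [dawn goat]] [harvest warden]]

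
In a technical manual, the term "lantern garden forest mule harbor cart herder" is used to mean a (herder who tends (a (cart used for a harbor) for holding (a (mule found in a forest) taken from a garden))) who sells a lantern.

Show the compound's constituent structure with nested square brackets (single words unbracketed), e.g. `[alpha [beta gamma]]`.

[lantern [[[garden [forest mule]] [harbor cart]] herder]]

Whole compound: head "herder" (specifically "garden forest mule harbor cart herder"), modifier "lantern".
"garden forest mule harbor cart herder" → head "herder", modifier "garden forest mule harbor cart".
"garden forest mule harbor cart" → head "cart" (specifically "harbor cart"), modifier "garden forest mule".
"garden forest mule" → head "mule" (specifically "forest mule"), modifier "garden".
"forest mule" → head "mule", modifier "forest".
"harbor cart" → head "cart", modifier "harbor".
So the structure is [lantern [[[garden [forest mule]] [harbor cart]] herder]].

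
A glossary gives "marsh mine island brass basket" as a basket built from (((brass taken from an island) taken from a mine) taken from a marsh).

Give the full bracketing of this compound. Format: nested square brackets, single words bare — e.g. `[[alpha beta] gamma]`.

[[marsh [mine [island brass]]] basket]

Whole compound: head "basket", modifier "marsh mine island brass".
Inside "marsh mine island brass": head "brass" (specifically "mine island brass"), modifier "marsh".
Inside "mine island brass": head "brass" (specifically "island brass"), modifier "mine".
Inside "island brass": head "brass", modifier "island".
So the structure is [[marsh [mine [island brass]]] basket].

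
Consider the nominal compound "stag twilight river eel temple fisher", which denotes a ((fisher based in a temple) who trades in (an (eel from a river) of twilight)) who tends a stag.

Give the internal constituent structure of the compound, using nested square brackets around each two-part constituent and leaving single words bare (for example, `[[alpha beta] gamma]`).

Whole compound: head "fisher" (specifically "twilight river eel temple fisher"), modifier "stag".
Inside "twilight river eel temple fisher": head "fisher" (specifically "temple fisher"), modifier "twilight river eel".
Inside "twilight river eel": head "eel" (specifically "river eel"), modifier "twilight".
Inside "river eel": head "eel", modifier "river".
Inside "temple fisher": head "fisher", modifier "temple".
Assembled: [stag [[twilight [river eel]] [temple fisher]]].

[stag [[twilight [river eel]] [temple fisher]]]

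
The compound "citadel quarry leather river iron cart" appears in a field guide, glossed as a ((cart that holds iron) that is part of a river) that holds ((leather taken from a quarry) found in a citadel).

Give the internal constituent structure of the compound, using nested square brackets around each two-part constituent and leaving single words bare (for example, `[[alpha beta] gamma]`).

[[citadel [quarry leather]] [river [iron cart]]]

The outermost head in the paraphrase is "cart" (specifically "river iron cart"), modified by "citadel quarry leather".
Inside "citadel quarry leather": head "leather" (specifically "quarry leather"), modifier "citadel".
Inside "quarry leather": head "leather", modifier "quarry".
Inside "river iron cart": head "cart" (specifically "iron cart"), modifier "river".
Inside "iron cart": head "cart", modifier "iron".
Putting it together: [[citadel [quarry leather]] [river [iron cart]]].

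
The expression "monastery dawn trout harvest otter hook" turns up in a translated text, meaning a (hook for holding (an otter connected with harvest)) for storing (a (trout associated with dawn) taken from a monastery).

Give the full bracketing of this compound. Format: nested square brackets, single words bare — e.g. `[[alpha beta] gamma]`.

[[monastery [dawn trout]] [[harvest otter] hook]]

The outermost head in the paraphrase is "hook" (specifically "harvest otter hook"), modified by "monastery dawn trout".
Inside "monastery dawn trout": head "trout" (specifically "dawn trout"), modifier "monastery".
Inside "dawn trout": head "trout", modifier "dawn".
Inside "harvest otter hook": head "hook", modifier "harvest otter".
Inside "harvest otter": head "otter", modifier "harvest".
Assembled: [[monastery [dawn trout]] [[harvest otter] hook]].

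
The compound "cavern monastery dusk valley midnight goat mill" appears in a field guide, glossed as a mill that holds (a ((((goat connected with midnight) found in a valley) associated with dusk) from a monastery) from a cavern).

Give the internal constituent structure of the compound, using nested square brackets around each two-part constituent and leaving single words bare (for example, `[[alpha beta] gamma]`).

[[cavern [monastery [dusk [valley [midnight goat]]]]] mill]

The outermost head in the paraphrase is "mill", modified by "cavern monastery dusk valley midnight goat".
"cavern monastery dusk valley midnight goat" → head "goat" (specifically "monastery dusk valley midnight goat"), modifier "cavern".
"monastery dusk valley midnight goat" → head "goat" (specifically "dusk valley midnight goat"), modifier "monastery".
"dusk valley midnight goat" → head "goat" (specifically "valley midnight goat"), modifier "dusk".
"valley midnight goat" → head "goat" (specifically "midnight goat"), modifier "valley".
"midnight goat" → head "goat", modifier "midnight".
So the structure is [[cavern [monastery [dusk [valley [midnight goat]]]]] mill].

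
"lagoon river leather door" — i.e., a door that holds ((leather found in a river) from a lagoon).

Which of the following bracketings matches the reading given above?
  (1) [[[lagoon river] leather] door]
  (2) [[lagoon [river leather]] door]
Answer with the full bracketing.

[[lagoon [river leather]] door]

The paraphrase's head is the "door" part ("door"); its modifier is "lagoon river leather".
That top-level split, carried through the inner groups, gives [[lagoon [river leather]] door].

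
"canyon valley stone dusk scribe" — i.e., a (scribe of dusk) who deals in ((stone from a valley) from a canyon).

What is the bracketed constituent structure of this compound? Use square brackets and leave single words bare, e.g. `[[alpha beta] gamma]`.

At the top level: head "scribe" (specifically "dusk scribe"); modifier "canyon valley stone".
Inside "canyon valley stone": head "stone" (specifically "valley stone"), modifier "canyon".
Inside "valley stone": head "stone", modifier "valley".
Inside "dusk scribe": head "scribe", modifier "dusk".
Putting it together: [[canyon [valley stone]] [dusk scribe]].

[[canyon [valley stone]] [dusk scribe]]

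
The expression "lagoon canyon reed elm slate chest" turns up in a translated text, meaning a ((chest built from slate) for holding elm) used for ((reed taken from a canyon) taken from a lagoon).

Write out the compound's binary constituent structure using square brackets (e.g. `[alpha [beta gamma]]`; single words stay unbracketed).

At the top level: head "chest" (specifically "elm slate chest"); modifier "lagoon canyon reed".
Within "lagoon canyon reed", the head is "reed" (specifically "canyon reed") and the modifier is "lagoon".
Within "canyon reed", the head is "reed" and the modifier is "canyon".
Within "elm slate chest", the head is "chest" (specifically "slate chest") and the modifier is "elm".
Within "slate chest", the head is "chest" and the modifier is "slate".
So the structure is [[lagoon [canyon reed]] [elm [slate chest]]].

[[lagoon [canyon reed]] [elm [slate chest]]]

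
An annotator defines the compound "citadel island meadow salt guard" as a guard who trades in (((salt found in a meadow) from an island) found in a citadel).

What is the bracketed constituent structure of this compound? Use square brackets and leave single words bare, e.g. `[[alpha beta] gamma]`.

[[citadel [island [meadow salt]]] guard]

At the top level: head "guard"; modifier "citadel island meadow salt".
Inside "citadel island meadow salt": head "salt" (specifically "island meadow salt"), modifier "citadel".
Inside "island meadow salt": head "salt" (specifically "meadow salt"), modifier "island".
Inside "meadow salt": head "salt", modifier "meadow".
Putting it together: [[citadel [island [meadow salt]]] guard].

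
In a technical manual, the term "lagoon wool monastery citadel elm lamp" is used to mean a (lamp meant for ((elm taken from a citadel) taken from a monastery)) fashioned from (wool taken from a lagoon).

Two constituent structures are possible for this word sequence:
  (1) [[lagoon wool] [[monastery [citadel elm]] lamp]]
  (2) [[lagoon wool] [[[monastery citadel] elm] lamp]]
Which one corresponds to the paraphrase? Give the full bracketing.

[[lagoon wool] [[monastery [citadel elm]] lamp]]

The paraphrase's head is the "lamp" part ("monastery citadel elm lamp"); its modifier is "lagoon wool".
That top-level split, carried through the inner groups, gives [[lagoon wool] [[monastery [citadel elm]] lamp]].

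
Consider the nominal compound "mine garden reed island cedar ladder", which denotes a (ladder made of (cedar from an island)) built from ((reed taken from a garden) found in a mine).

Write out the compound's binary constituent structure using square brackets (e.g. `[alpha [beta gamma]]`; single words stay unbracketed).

[[mine [garden reed]] [[island cedar] ladder]]

At the top level: head "ladder" (specifically "island cedar ladder"); modifier "mine garden reed".
Within "mine garden reed", the head is "reed" (specifically "garden reed") and the modifier is "mine".
Within "garden reed", the head is "reed" and the modifier is "garden".
Within "island cedar ladder", the head is "ladder" and the modifier is "island cedar".
Within "island cedar", the head is "cedar" and the modifier is "island".
Assembled: [[mine [garden reed]] [[island cedar] ladder]].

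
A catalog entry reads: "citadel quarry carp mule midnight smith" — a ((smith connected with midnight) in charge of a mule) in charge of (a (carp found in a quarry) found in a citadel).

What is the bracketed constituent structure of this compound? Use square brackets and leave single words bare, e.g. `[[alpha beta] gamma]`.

[[citadel [quarry carp]] [mule [midnight smith]]]

Whole compound: head "smith" (specifically "mule midnight smith"), modifier "citadel quarry carp".
"citadel quarry carp" → head "carp" (specifically "quarry carp"), modifier "citadel".
"quarry carp" → head "carp", modifier "quarry".
"mule midnight smith" → head "smith" (specifically "midnight smith"), modifier "mule".
"midnight smith" → head "smith", modifier "midnight".
Assembled: [[citadel [quarry carp]] [mule [midnight smith]]].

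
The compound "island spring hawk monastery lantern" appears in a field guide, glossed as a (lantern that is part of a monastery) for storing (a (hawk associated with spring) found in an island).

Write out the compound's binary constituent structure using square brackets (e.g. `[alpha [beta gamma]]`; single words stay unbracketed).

[[island [spring hawk]] [monastery lantern]]

Whole compound: head "lantern" (specifically "monastery lantern"), modifier "island spring hawk".
"island spring hawk" → head "hawk" (specifically "spring hawk"), modifier "island".
"spring hawk" → head "hawk", modifier "spring".
"monastery lantern" → head "lantern", modifier "monastery".
So the structure is [[island [spring hawk]] [monastery lantern]].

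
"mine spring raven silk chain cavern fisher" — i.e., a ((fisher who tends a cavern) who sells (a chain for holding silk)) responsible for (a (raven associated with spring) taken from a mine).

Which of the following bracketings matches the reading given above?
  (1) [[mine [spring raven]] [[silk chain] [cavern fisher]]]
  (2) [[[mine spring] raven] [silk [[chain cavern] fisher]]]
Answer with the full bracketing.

[[mine [spring raven]] [[silk chain] [cavern fisher]]]

The paraphrase's head is the "fisher" part ("silk chain cavern fisher"); its modifier is "mine spring raven".
That top-level split, carried through the inner groups, gives [[mine [spring raven]] [[silk chain] [cavern fisher]]].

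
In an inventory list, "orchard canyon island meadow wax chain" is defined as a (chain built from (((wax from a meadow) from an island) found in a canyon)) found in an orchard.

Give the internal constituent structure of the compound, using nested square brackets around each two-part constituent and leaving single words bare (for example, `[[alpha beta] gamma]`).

Whole compound: head "chain" (specifically "canyon island meadow wax chain"), modifier "orchard".
Within "canyon island meadow wax chain", the head is "chain" and the modifier is "canyon island meadow wax".
Within "canyon island meadow wax", the head is "wax" (specifically "island meadow wax") and the modifier is "canyon".
Within "island meadow wax", the head is "wax" (specifically "meadow wax") and the modifier is "island".
Within "meadow wax", the head is "wax" and the modifier is "meadow".
Putting it together: [orchard [[canyon [island [meadow wax]]] chain]].

[orchard [[canyon [island [meadow wax]]] chain]]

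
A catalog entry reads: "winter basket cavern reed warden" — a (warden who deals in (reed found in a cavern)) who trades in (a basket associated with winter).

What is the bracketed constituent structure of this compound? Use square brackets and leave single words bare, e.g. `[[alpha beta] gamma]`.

Whole compound: head "warden" (specifically "cavern reed warden"), modifier "winter basket".
"winter basket" → head "basket", modifier "winter".
"cavern reed warden" → head "warden", modifier "cavern reed".
"cavern reed" → head "reed", modifier "cavern".
So the structure is [[winter basket] [[cavern reed] warden]].

[[winter basket] [[cavern reed] warden]]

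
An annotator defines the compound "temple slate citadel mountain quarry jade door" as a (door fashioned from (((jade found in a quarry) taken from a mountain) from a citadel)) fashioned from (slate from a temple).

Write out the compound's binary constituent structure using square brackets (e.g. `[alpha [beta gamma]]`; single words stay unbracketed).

At the top level: head "door" (specifically "citadel mountain quarry jade door"); modifier "temple slate".
Inside "temple slate": head "slate", modifier "temple".
Inside "citadel mountain quarry jade door": head "door", modifier "citadel mountain quarry jade".
Inside "citadel mountain quarry jade": head "jade" (specifically "mountain quarry jade"), modifier "citadel".
Inside "mountain quarry jade": head "jade" (specifically "quarry jade"), modifier "mountain".
Inside "quarry jade": head "jade", modifier "quarry".
Assembled: [[temple slate] [[citadel [mountain [quarry jade]]] door]].

[[temple slate] [[citadel [mountain [quarry jade]]] door]]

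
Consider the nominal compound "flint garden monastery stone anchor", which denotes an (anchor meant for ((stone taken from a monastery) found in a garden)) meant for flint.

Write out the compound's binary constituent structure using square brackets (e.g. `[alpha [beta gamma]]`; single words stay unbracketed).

Whole compound: head "anchor" (specifically "garden monastery stone anchor"), modifier "flint".
"garden monastery stone anchor" → head "anchor", modifier "garden monastery stone".
"garden monastery stone" → head "stone" (specifically "monastery stone"), modifier "garden".
"monastery stone" → head "stone", modifier "monastery".
So the structure is [flint [[garden [monastery stone]] anchor]].

[flint [[garden [monastery stone]] anchor]]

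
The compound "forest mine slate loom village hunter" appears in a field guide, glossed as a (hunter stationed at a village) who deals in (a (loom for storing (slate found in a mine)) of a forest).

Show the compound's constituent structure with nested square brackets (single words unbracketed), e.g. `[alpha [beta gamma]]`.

[[forest [[mine slate] loom]] [village hunter]]

Whole compound: head "hunter" (specifically "village hunter"), modifier "forest mine slate loom".
"forest mine slate loom" → head "loom" (specifically "mine slate loom"), modifier "forest".
"mine slate loom" → head "loom", modifier "mine slate".
"mine slate" → head "slate", modifier "mine".
"village hunter" → head "hunter", modifier "village".
So the structure is [[forest [[mine slate] loom]] [village hunter]].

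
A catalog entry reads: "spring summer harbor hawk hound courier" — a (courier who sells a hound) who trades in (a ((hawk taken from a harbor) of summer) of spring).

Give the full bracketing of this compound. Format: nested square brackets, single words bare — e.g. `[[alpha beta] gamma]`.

The outermost head in the paraphrase is "courier" (specifically "hound courier"), modified by "spring summer harbor hawk".
"spring summer harbor hawk" → head "hawk" (specifically "summer harbor hawk"), modifier "spring".
"summer harbor hawk" → head "hawk" (specifically "harbor hawk"), modifier "summer".
"harbor hawk" → head "hawk", modifier "harbor".
"hound courier" → head "courier", modifier "hound".
Assembled: [[spring [summer [harbor hawk]]] [hound courier]].

[[spring [summer [harbor hawk]]] [hound courier]]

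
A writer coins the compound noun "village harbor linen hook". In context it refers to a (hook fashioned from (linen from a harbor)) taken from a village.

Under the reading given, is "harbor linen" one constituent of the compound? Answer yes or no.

yes

The paraphrase groups the words so that "harbor linen" is one unit: it corresponds to a single parenthesized sub-phrase.
The full structure is [village [[harbor linen] hook]], in which [harbor linen] is a constituent.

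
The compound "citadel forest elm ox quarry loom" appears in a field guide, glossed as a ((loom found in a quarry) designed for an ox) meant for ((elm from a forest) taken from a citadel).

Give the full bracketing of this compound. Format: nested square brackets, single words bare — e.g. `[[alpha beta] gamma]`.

[[citadel [forest elm]] [ox [quarry loom]]]

The outermost head in the paraphrase is "loom" (specifically "ox quarry loom"), modified by "citadel forest elm".
Within "citadel forest elm", the head is "elm" (specifically "forest elm") and the modifier is "citadel".
Within "forest elm", the head is "elm" and the modifier is "forest".
Within "ox quarry loom", the head is "loom" (specifically "quarry loom") and the modifier is "ox".
Within "quarry loom", the head is "loom" and the modifier is "quarry".
Putting it together: [[citadel [forest elm]] [ox [quarry loom]]].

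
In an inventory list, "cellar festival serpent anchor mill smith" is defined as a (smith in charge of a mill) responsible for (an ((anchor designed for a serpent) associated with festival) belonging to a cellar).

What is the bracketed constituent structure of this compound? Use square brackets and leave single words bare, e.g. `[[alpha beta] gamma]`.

Overall it is a kind of smith (specifically "mill smith"); the modifier is "cellar festival serpent anchor".
Within "cellar festival serpent anchor", the head is "anchor" (specifically "festival serpent anchor") and the modifier is "cellar".
Within "festival serpent anchor", the head is "anchor" (specifically "serpent anchor") and the modifier is "festival".
Within "serpent anchor", the head is "anchor" and the modifier is "serpent".
Within "mill smith", the head is "smith" and the modifier is "mill".
So the structure is [[cellar [festival [serpent anchor]]] [mill smith]].

[[cellar [festival [serpent anchor]]] [mill smith]]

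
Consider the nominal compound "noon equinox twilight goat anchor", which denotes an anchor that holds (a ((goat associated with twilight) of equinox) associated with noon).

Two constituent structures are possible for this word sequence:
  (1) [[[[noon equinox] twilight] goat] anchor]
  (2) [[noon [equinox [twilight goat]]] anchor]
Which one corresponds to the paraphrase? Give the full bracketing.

[[noon [equinox [twilight goat]]] anchor]

The paraphrase's head is the "anchor" part ("anchor"); its modifier is "noon equinox twilight goat".
That top-level split, carried through the inner groups, gives [[noon [equinox [twilight goat]]] anchor].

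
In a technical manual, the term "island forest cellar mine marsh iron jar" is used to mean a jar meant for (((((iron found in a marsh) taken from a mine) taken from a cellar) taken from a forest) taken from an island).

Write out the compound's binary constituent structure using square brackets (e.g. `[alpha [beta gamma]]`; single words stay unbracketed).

Overall it is a kind of jar; the modifier is "island forest cellar mine marsh iron".
"island forest cellar mine marsh iron" → head "iron" (specifically "forest cellar mine marsh iron"), modifier "island".
"forest cellar mine marsh iron" → head "iron" (specifically "cellar mine marsh iron"), modifier "forest".
"cellar mine marsh iron" → head "iron" (specifically "mine marsh iron"), modifier "cellar".
"mine marsh iron" → head "iron" (specifically "marsh iron"), modifier "mine".
"marsh iron" → head "iron", modifier "marsh".
Assembled: [[island [forest [cellar [mine [marsh iron]]]]] jar].

[[island [forest [cellar [mine [marsh iron]]]]] jar]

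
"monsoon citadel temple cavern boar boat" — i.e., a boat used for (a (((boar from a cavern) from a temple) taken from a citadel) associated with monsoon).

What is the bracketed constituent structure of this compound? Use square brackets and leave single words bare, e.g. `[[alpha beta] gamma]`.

Overall it is a kind of boat; the modifier is "monsoon citadel temple cavern boar".
"monsoon citadel temple cavern boar" → head "boar" (specifically "citadel temple cavern boar"), modifier "monsoon".
"citadel temple cavern boar" → head "boar" (specifically "temple cavern boar"), modifier "citadel".
"temple cavern boar" → head "boar" (specifically "cavern boar"), modifier "temple".
"cavern boar" → head "boar", modifier "cavern".
Assembled: [[monsoon [citadel [temple [cavern boar]]]] boat].

[[monsoon [citadel [temple [cavern boar]]]] boat]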